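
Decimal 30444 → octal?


Divide by 8 repeatedly:
30444 ÷ 8 = 3805 remainder 4
3805 ÷ 8 = 475 remainder 5
475 ÷ 8 = 59 remainder 3
59 ÷ 8 = 7 remainder 3
7 ÷ 8 = 0 remainder 7
Reading remainders bottom-up:
= 0o73354


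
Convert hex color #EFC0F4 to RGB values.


Hex: #EFC0F4
R = EF₁₆ = 239
G = C0₁₆ = 192
B = F4₁₆ = 244
= RGB(239, 192, 244)


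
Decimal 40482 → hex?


Divide by 16 repeatedly:
40482 ÷ 16 = 2530 remainder 2 (2)
2530 ÷ 16 = 158 remainder 2 (2)
158 ÷ 16 = 9 remainder 14 (E)
9 ÷ 16 = 0 remainder 9 (9)
Reading remainders bottom-up:
= 0x9E22


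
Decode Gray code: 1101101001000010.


Gray code: 1101101001000010
MSB stays the same: 1
Each subsequent bit = prev_binary XOR current_gray:
  B[1] = 1 XOR 1 = 0
  B[2] = 0 XOR 0 = 0
  B[3] = 0 XOR 1 = 1
  B[4] = 1 XOR 1 = 0
  B[5] = 0 XOR 0 = 0
  B[6] = 0 XOR 1 = 1
  B[7] = 1 XOR 0 = 1
  B[8] = 1 XOR 0 = 1
  B[9] = 1 XOR 1 = 0
  B[10] = 0 XOR 0 = 0
  B[11] = 0 XOR 0 = 0
  B[12] = 0 XOR 0 = 0
  B[13] = 0 XOR 0 = 0
  B[14] = 0 XOR 1 = 1
  B[15] = 1 XOR 0 = 1
= 1001001110000011 (37763 decimal)


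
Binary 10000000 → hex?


Group into 4-bit nibbles: 10000000
  1000 = 8
  0000 = 0
= 0x80


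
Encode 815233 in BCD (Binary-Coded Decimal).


Each digit → 4-bit binary:
  8 → 1000
  1 → 0001
  5 → 0101
  2 → 0010
  3 → 0011
  3 → 0011
= 1000 0001 0101 0010 0011 0011


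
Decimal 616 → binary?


Divide by 2 repeatedly:
616 ÷ 2 = 308 remainder 0
308 ÷ 2 = 154 remainder 0
154 ÷ 2 = 77 remainder 0
77 ÷ 2 = 38 remainder 1
38 ÷ 2 = 19 remainder 0
19 ÷ 2 = 9 remainder 1
9 ÷ 2 = 4 remainder 1
4 ÷ 2 = 2 remainder 0
2 ÷ 2 = 1 remainder 0
1 ÷ 2 = 0 remainder 1
Reading remainders bottom-up:
= 1001101000


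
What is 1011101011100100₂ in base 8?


Group into 3-bit groups: 001011101011100100
  001 = 1
  011 = 3
  101 = 5
  011 = 3
  100 = 4
  100 = 4
= 0o135344


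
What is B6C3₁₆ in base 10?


Positional values:
Position 0: 3 × 16^0 = 3 × 1 = 3
Position 1: C × 16^1 = 12 × 16 = 192
Position 2: 6 × 16^2 = 6 × 256 = 1536
Position 3: B × 16^3 = 11 × 4096 = 45056
Sum = 3 + 192 + 1536 + 45056
= 46787


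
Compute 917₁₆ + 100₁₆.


Align and add column by column (LSB to MSB, each column mod 16 with carry):
  0917
+ 0100
  ----
  col 0: 7(7) + 0(0) + 0 (carry in) = 7 → 7(7), carry out 0
  col 1: 1(1) + 0(0) + 0 (carry in) = 1 → 1(1), carry out 0
  col 2: 9(9) + 1(1) + 0 (carry in) = 10 → A(10), carry out 0
  col 3: 0(0) + 0(0) + 0 (carry in) = 0 → 0(0), carry out 0
Reading digits MSB→LSB: 0A17
Strip leading zeros: A17
= 0xA17


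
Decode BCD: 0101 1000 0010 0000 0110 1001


Each 4-bit group → digit:
  0101 → 5
  1000 → 8
  0010 → 2
  0000 → 0
  0110 → 6
  1001 → 9
= 582069


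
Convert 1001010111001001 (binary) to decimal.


Positional values:
Bit 0: 1 × 2^0 = 1
Bit 3: 1 × 2^3 = 8
Bit 6: 1 × 2^6 = 64
Bit 7: 1 × 2^7 = 128
Bit 8: 1 × 2^8 = 256
Bit 10: 1 × 2^10 = 1024
Bit 12: 1 × 2^12 = 4096
Bit 15: 1 × 2^15 = 32768
Sum = 1 + 8 + 64 + 128 + 256 + 1024 + 4096 + 32768
= 38345


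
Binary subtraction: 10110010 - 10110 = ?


Align and subtract column by column (LSB to MSB, borrowing when needed):
  10110010
- 00010110
  --------
  col 0: (0 - 0 borrow-in) - 0 → 0 - 0 = 0, borrow out 0
  col 1: (1 - 0 borrow-in) - 1 → 1 - 1 = 0, borrow out 0
  col 2: (0 - 0 borrow-in) - 1 → borrow from next column: (0+2) - 1 = 1, borrow out 1
  col 3: (0 - 1 borrow-in) - 0 → borrow from next column: (-1+2) - 0 = 1, borrow out 1
  col 4: (1 - 1 borrow-in) - 1 → borrow from next column: (0+2) - 1 = 1, borrow out 1
  col 5: (1 - 1 borrow-in) - 0 → 0 - 0 = 0, borrow out 0
  col 6: (0 - 0 borrow-in) - 0 → 0 - 0 = 0, borrow out 0
  col 7: (1 - 0 borrow-in) - 0 → 1 - 0 = 1, borrow out 0
Reading bits MSB→LSB: 10011100
Strip leading zeros: 10011100
= 10011100


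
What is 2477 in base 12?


Divide by 12 repeatedly:
2477 ÷ 12 = 206 remainder 5
206 ÷ 12 = 17 remainder 2
17 ÷ 12 = 1 remainder 5
1 ÷ 12 = 0 remainder 1
Reading remainders bottom-up:
= 1525


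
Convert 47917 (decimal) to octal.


Divide by 8 repeatedly:
47917 ÷ 8 = 5989 remainder 5
5989 ÷ 8 = 748 remainder 5
748 ÷ 8 = 93 remainder 4
93 ÷ 8 = 11 remainder 5
11 ÷ 8 = 1 remainder 3
1 ÷ 8 = 0 remainder 1
Reading remainders bottom-up:
= 0o135455


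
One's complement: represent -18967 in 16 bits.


Original: 0100101000010111
Invert all bits:
  bit 0: 0 → 1
  bit 1: 1 → 0
  bit 2: 0 → 1
  bit 3: 0 → 1
  bit 4: 1 → 0
  bit 5: 0 → 1
  bit 6: 1 → 0
  bit 7: 0 → 1
  bit 8: 0 → 1
  bit 9: 0 → 1
  bit 10: 0 → 1
  bit 11: 1 → 0
  bit 12: 0 → 1
  bit 13: 1 → 0
  bit 14: 1 → 0
  bit 15: 1 → 0
= 1011010111101000


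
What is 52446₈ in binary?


Each octal digit → 3 binary bits:
  5 = 101
  2 = 010
  4 = 100
  4 = 100
  6 = 110
Concatenate: 101 010 100 100 110
= 101010100100110


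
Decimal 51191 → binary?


Divide by 2 repeatedly:
51191 ÷ 2 = 25595 remainder 1
25595 ÷ 2 = 12797 remainder 1
12797 ÷ 2 = 6398 remainder 1
6398 ÷ 2 = 3199 remainder 0
3199 ÷ 2 = 1599 remainder 1
1599 ÷ 2 = 799 remainder 1
799 ÷ 2 = 399 remainder 1
399 ÷ 2 = 199 remainder 1
199 ÷ 2 = 99 remainder 1
99 ÷ 2 = 49 remainder 1
49 ÷ 2 = 24 remainder 1
24 ÷ 2 = 12 remainder 0
12 ÷ 2 = 6 remainder 0
6 ÷ 2 = 3 remainder 0
3 ÷ 2 = 1 remainder 1
1 ÷ 2 = 0 remainder 1
Reading remainders bottom-up:
= 1100011111110111


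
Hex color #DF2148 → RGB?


Hex: #DF2148
R = DF₁₆ = 223
G = 21₁₆ = 33
B = 48₁₆ = 72
= RGB(223, 33, 72)


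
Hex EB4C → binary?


Each hex digit → 4 binary bits:
  E = 1110
  B = 1011
  4 = 0100
  C = 1100
Concatenate: 1110 1011 0100 1100
= 1110101101001100


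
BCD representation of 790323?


Each digit → 4-bit binary:
  7 → 0111
  9 → 1001
  0 → 0000
  3 → 0011
  2 → 0010
  3 → 0011
= 0111 1001 0000 0011 0010 0011


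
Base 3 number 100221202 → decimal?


Positional values (base 3):
  2 × 3^0 = 2 × 1 = 2
  0 × 3^1 = 0 × 3 = 0
  2 × 3^2 = 2 × 9 = 18
  1 × 3^3 = 1 × 27 = 27
  2 × 3^4 = 2 × 81 = 162
  2 × 3^5 = 2 × 243 = 486
  0 × 3^6 = 0 × 729 = 0
  0 × 3^7 = 0 × 2187 = 0
  1 × 3^8 = 1 × 6561 = 6561
Sum = 2 + 0 + 18 + 27 + 162 + 486 + 0 + 0 + 6561
= 7256


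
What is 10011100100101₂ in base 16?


Group into 4-bit nibbles: 0010011100100101
  0010 = 2
  0111 = 7
  0010 = 2
  0101 = 5
= 0x2725


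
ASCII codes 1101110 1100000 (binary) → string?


Codes (binary): 1101110 1100000
Per-code ASCII lookup:
  1101110 = 110  (range 97-122: lowercase, 110 - 97 = 13) → 'n'
  1100000 = 96  (special character) → '`'
= 'n`'


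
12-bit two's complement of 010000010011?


Original: 010000010011
Step 1 - Invert all bits: 101111101100
Step 2 - Add 1: 101111101100 + 1
= 101111101101 (represents -1043)


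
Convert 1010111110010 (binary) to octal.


Group into 3-bit groups: 001010111110010
  001 = 1
  010 = 2
  111 = 7
  110 = 6
  010 = 2
= 0o12762


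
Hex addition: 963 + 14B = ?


Align and add column by column (LSB to MSB, each column mod 16 with carry):
  0963
+ 014B
  ----
  col 0: 3(3) + B(11) + 0 (carry in) = 14 → E(14), carry out 0
  col 1: 6(6) + 4(4) + 0 (carry in) = 10 → A(10), carry out 0
  col 2: 9(9) + 1(1) + 0 (carry in) = 10 → A(10), carry out 0
  col 3: 0(0) + 0(0) + 0 (carry in) = 0 → 0(0), carry out 0
Reading digits MSB→LSB: 0AAE
Strip leading zeros: AAE
= 0xAAE


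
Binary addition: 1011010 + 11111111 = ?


Align and add column by column (LSB to MSB, carry propagating):
  001011010
+ 011111111
  ---------
  col 0: 0 + 1 + 0 (carry in) = 1 → bit 1, carry out 0
  col 1: 1 + 1 + 0 (carry in) = 2 → bit 0, carry out 1
  col 2: 0 + 1 + 1 (carry in) = 2 → bit 0, carry out 1
  col 3: 1 + 1 + 1 (carry in) = 3 → bit 1, carry out 1
  col 4: 1 + 1 + 1 (carry in) = 3 → bit 1, carry out 1
  col 5: 0 + 1 + 1 (carry in) = 2 → bit 0, carry out 1
  col 6: 1 + 1 + 1 (carry in) = 3 → bit 1, carry out 1
  col 7: 0 + 1 + 1 (carry in) = 2 → bit 0, carry out 1
  col 8: 0 + 0 + 1 (carry in) = 1 → bit 1, carry out 0
Reading bits MSB→LSB: 101011001
Strip leading zeros: 101011001
= 101011001


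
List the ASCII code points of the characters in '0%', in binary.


String: '0%'  (2 characters)
Per-character ASCII lookup:
  '0': digits start at 48: '0' = 48 + 0 = 48 → 110000
  '%': special character: '%' = 37 → 100101
= 110000 100101


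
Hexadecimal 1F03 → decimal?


Positional values:
Position 0: 3 × 16^0 = 3 × 1 = 3
Position 1: 0 × 16^1 = 0 × 16 = 0
Position 2: F × 16^2 = 15 × 256 = 3840
Position 3: 1 × 16^3 = 1 × 4096 = 4096
Sum = 3 + 0 + 3840 + 4096
= 7939


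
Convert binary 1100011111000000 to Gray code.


Binary: 1100011111000000
Gray code: G = B XOR (B >> 1)
B >> 1 = 0110001111100000
1100011111000000 XOR 0110001111100000:
  1 XOR 0 = 1
  1 XOR 1 = 0
  0 XOR 1 = 1
  0 XOR 0 = 0
  0 XOR 0 = 0
  1 XOR 0 = 1
  1 XOR 1 = 0
  1 XOR 1 = 0
  1 XOR 1 = 0
  1 XOR 1 = 0
  0 XOR 1 = 1
  0 XOR 0 = 0
  0 XOR 0 = 0
  0 XOR 0 = 0
  0 XOR 0 = 0
  0 XOR 0 = 0
= 1010010000100000


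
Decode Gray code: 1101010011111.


Gray code: 1101010011111
MSB stays the same: 1
Each subsequent bit = prev_binary XOR current_gray:
  B[1] = 1 XOR 1 = 0
  B[2] = 0 XOR 0 = 0
  B[3] = 0 XOR 1 = 1
  B[4] = 1 XOR 0 = 1
  B[5] = 1 XOR 1 = 0
  B[6] = 0 XOR 0 = 0
  B[7] = 0 XOR 0 = 0
  B[8] = 0 XOR 1 = 1
  B[9] = 1 XOR 1 = 0
  B[10] = 0 XOR 1 = 1
  B[11] = 1 XOR 1 = 0
  B[12] = 0 XOR 1 = 1
= 1001100010101 (4885 decimal)


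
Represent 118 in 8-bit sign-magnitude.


Sign bit: 0 (positive)
Magnitude: 118 = 1110110
= 01110110


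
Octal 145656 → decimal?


Positional values:
Position 0: 6 × 8^0 = 6
Position 1: 5 × 8^1 = 40
Position 2: 6 × 8^2 = 384
Position 3: 5 × 8^3 = 2560
Position 4: 4 × 8^4 = 16384
Position 5: 1 × 8^5 = 32768
Sum = 6 + 40 + 384 + 2560 + 16384 + 32768
= 52142


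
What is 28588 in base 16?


Divide by 16 repeatedly:
28588 ÷ 16 = 1786 remainder 12 (C)
1786 ÷ 16 = 111 remainder 10 (A)
111 ÷ 16 = 6 remainder 15 (F)
6 ÷ 16 = 0 remainder 6 (6)
Reading remainders bottom-up:
= 0x6FAC


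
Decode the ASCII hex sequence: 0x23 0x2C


Codes (hex): 0x23 0x2C
Per-code ASCII lookup:
  0x23 = 35  (special character) → '#'
  0x2C = 44  (special character) → ','
= '#,'


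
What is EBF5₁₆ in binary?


Each hex digit → 4 binary bits:
  E = 1110
  B = 1011
  F = 1111
  5 = 0101
Concatenate: 1110 1011 1111 0101
= 1110101111110101


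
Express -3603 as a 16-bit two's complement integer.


Original: 0000111000010011
Step 1 - Invert all bits: 1111000111101100
Step 2 - Add 1: 1111000111101100 + 1
= 1111000111101101 (represents -3603)


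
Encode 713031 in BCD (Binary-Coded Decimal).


Each digit → 4-bit binary:
  7 → 0111
  1 → 0001
  3 → 0011
  0 → 0000
  3 → 0011
  1 → 0001
= 0111 0001 0011 0000 0011 0001


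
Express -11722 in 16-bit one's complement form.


Original: 0010110111001010
Invert all bits:
  bit 0: 0 → 1
  bit 1: 0 → 1
  bit 2: 1 → 0
  bit 3: 0 → 1
  bit 4: 1 → 0
  bit 5: 1 → 0
  bit 6: 0 → 1
  bit 7: 1 → 0
  bit 8: 1 → 0
  bit 9: 1 → 0
  bit 10: 0 → 1
  bit 11: 0 → 1
  bit 12: 1 → 0
  bit 13: 0 → 1
  bit 14: 1 → 0
  bit 15: 0 → 1
= 1101001000110101


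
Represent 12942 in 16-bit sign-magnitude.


Sign bit: 0 (positive)
Magnitude: 12942 = 011001010001110
= 0011001010001110


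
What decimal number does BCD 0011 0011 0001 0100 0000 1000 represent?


Each 4-bit group → digit:
  0011 → 3
  0011 → 3
  0001 → 1
  0100 → 4
  0000 → 0
  1000 → 8
= 331408


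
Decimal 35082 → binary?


Divide by 2 repeatedly:
35082 ÷ 2 = 17541 remainder 0
17541 ÷ 2 = 8770 remainder 1
8770 ÷ 2 = 4385 remainder 0
4385 ÷ 2 = 2192 remainder 1
2192 ÷ 2 = 1096 remainder 0
1096 ÷ 2 = 548 remainder 0
548 ÷ 2 = 274 remainder 0
274 ÷ 2 = 137 remainder 0
137 ÷ 2 = 68 remainder 1
68 ÷ 2 = 34 remainder 0
34 ÷ 2 = 17 remainder 0
17 ÷ 2 = 8 remainder 1
8 ÷ 2 = 4 remainder 0
4 ÷ 2 = 2 remainder 0
2 ÷ 2 = 1 remainder 0
1 ÷ 2 = 0 remainder 1
Reading remainders bottom-up:
= 1000100100001010


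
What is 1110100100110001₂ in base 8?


Group into 3-bit groups: 001110100100110001
  001 = 1
  110 = 6
  100 = 4
  100 = 4
  110 = 6
  001 = 1
= 0o164461


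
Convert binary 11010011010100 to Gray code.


Binary: 11010011010100
Gray code: G = B XOR (B >> 1)
B >> 1 = 01101001101010
11010011010100 XOR 01101001101010:
  1 XOR 0 = 1
  1 XOR 1 = 0
  0 XOR 1 = 1
  1 XOR 0 = 1
  0 XOR 1 = 1
  0 XOR 0 = 0
  1 XOR 0 = 1
  1 XOR 1 = 0
  0 XOR 1 = 1
  1 XOR 0 = 1
  0 XOR 1 = 1
  1 XOR 0 = 1
  0 XOR 1 = 1
  0 XOR 0 = 0
= 10111010111110


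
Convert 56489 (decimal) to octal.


Divide by 8 repeatedly:
56489 ÷ 8 = 7061 remainder 1
7061 ÷ 8 = 882 remainder 5
882 ÷ 8 = 110 remainder 2
110 ÷ 8 = 13 remainder 6
13 ÷ 8 = 1 remainder 5
1 ÷ 8 = 0 remainder 1
Reading remainders bottom-up:
= 0o156251


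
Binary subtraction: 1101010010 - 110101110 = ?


Align and subtract column by column (LSB to MSB, borrowing when needed):
  1101010010
- 0110101110
  ----------
  col 0: (0 - 0 borrow-in) - 0 → 0 - 0 = 0, borrow out 0
  col 1: (1 - 0 borrow-in) - 1 → 1 - 1 = 0, borrow out 0
  col 2: (0 - 0 borrow-in) - 1 → borrow from next column: (0+2) - 1 = 1, borrow out 1
  col 3: (0 - 1 borrow-in) - 1 → borrow from next column: (-1+2) - 1 = 0, borrow out 1
  col 4: (1 - 1 borrow-in) - 0 → 0 - 0 = 0, borrow out 0
  col 5: (0 - 0 borrow-in) - 1 → borrow from next column: (0+2) - 1 = 1, borrow out 1
  col 6: (1 - 1 borrow-in) - 0 → 0 - 0 = 0, borrow out 0
  col 7: (0 - 0 borrow-in) - 1 → borrow from next column: (0+2) - 1 = 1, borrow out 1
  col 8: (1 - 1 borrow-in) - 1 → borrow from next column: (0+2) - 1 = 1, borrow out 1
  col 9: (1 - 1 borrow-in) - 0 → 0 - 0 = 0, borrow out 0
Reading bits MSB→LSB: 0110100100
Strip leading zeros: 110100100
= 110100100


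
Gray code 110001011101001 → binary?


Gray code: 110001011101001
MSB stays the same: 1
Each subsequent bit = prev_binary XOR current_gray:
  B[1] = 1 XOR 1 = 0
  B[2] = 0 XOR 0 = 0
  B[3] = 0 XOR 0 = 0
  B[4] = 0 XOR 0 = 0
  B[5] = 0 XOR 1 = 1
  B[6] = 1 XOR 0 = 1
  B[7] = 1 XOR 1 = 0
  B[8] = 0 XOR 1 = 1
  B[9] = 1 XOR 1 = 0
  B[10] = 0 XOR 0 = 0
  B[11] = 0 XOR 1 = 1
  B[12] = 1 XOR 0 = 1
  B[13] = 1 XOR 0 = 1
  B[14] = 1 XOR 1 = 0
= 100001101001110 (17230 decimal)


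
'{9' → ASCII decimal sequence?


String: '{9'  (2 characters)
Per-character ASCII lookup:
  '{': special character: '{' = 123
  '9': digits start at 48: '9' = 48 + 9 = 57
= 123 57


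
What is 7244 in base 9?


Divide by 9 repeatedly:
7244 ÷ 9 = 804 remainder 8
804 ÷ 9 = 89 remainder 3
89 ÷ 9 = 9 remainder 8
9 ÷ 9 = 1 remainder 0
1 ÷ 9 = 0 remainder 1
Reading remainders bottom-up:
= 10838


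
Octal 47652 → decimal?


Positional values:
Position 0: 2 × 8^0 = 2
Position 1: 5 × 8^1 = 40
Position 2: 6 × 8^2 = 384
Position 3: 7 × 8^3 = 3584
Position 4: 4 × 8^4 = 16384
Sum = 2 + 40 + 384 + 3584 + 16384
= 20394


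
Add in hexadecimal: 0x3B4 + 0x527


Align and add column by column (LSB to MSB, each column mod 16 with carry):
  03B4
+ 0527
  ----
  col 0: 4(4) + 7(7) + 0 (carry in) = 11 → B(11), carry out 0
  col 1: B(11) + 2(2) + 0 (carry in) = 13 → D(13), carry out 0
  col 2: 3(3) + 5(5) + 0 (carry in) = 8 → 8(8), carry out 0
  col 3: 0(0) + 0(0) + 0 (carry in) = 0 → 0(0), carry out 0
Reading digits MSB→LSB: 08DB
Strip leading zeros: 8DB
= 0x8DB


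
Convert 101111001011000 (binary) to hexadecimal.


Group into 4-bit nibbles: 0101111001011000
  0101 = 5
  1110 = E
  0101 = 5
  1000 = 8
= 0x5E58


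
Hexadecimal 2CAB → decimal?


Positional values:
Position 0: B × 16^0 = 11 × 1 = 11
Position 1: A × 16^1 = 10 × 16 = 160
Position 2: C × 16^2 = 12 × 256 = 3072
Position 3: 2 × 16^3 = 2 × 4096 = 8192
Sum = 11 + 160 + 3072 + 8192
= 11435


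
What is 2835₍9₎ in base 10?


Positional values (base 9):
  5 × 9^0 = 5 × 1 = 5
  3 × 9^1 = 3 × 9 = 27
  8 × 9^2 = 8 × 81 = 648
  2 × 9^3 = 2 × 729 = 1458
Sum = 5 + 27 + 648 + 1458
= 2138


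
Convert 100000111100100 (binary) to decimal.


Positional values:
Bit 2: 1 × 2^2 = 4
Bit 5: 1 × 2^5 = 32
Bit 6: 1 × 2^6 = 64
Bit 7: 1 × 2^7 = 128
Bit 8: 1 × 2^8 = 256
Bit 14: 1 × 2^14 = 16384
Sum = 4 + 32 + 64 + 128 + 256 + 16384
= 16868


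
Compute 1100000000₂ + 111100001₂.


Align and add column by column (LSB to MSB, carry propagating):
  01100000000
+ 00111100001
  -----------
  col 0: 0 + 1 + 0 (carry in) = 1 → bit 1, carry out 0
  col 1: 0 + 0 + 0 (carry in) = 0 → bit 0, carry out 0
  col 2: 0 + 0 + 0 (carry in) = 0 → bit 0, carry out 0
  col 3: 0 + 0 + 0 (carry in) = 0 → bit 0, carry out 0
  col 4: 0 + 0 + 0 (carry in) = 0 → bit 0, carry out 0
  col 5: 0 + 1 + 0 (carry in) = 1 → bit 1, carry out 0
  col 6: 0 + 1 + 0 (carry in) = 1 → bit 1, carry out 0
  col 7: 0 + 1 + 0 (carry in) = 1 → bit 1, carry out 0
  col 8: 1 + 1 + 0 (carry in) = 2 → bit 0, carry out 1
  col 9: 1 + 0 + 1 (carry in) = 2 → bit 0, carry out 1
  col 10: 0 + 0 + 1 (carry in) = 1 → bit 1, carry out 0
Reading bits MSB→LSB: 10011100001
Strip leading zeros: 10011100001
= 10011100001


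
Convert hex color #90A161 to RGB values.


Hex: #90A161
R = 90₁₆ = 144
G = A1₁₆ = 161
B = 61₁₆ = 97
= RGB(144, 161, 97)


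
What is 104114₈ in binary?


Each octal digit → 3 binary bits:
  1 = 001
  0 = 000
  4 = 100
  1 = 001
  1 = 001
  4 = 100
Concatenate: 001 000 100 001 001 100
= 001000100001001100


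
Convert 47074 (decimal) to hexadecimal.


Divide by 16 repeatedly:
47074 ÷ 16 = 2942 remainder 2 (2)
2942 ÷ 16 = 183 remainder 14 (E)
183 ÷ 16 = 11 remainder 7 (7)
11 ÷ 16 = 0 remainder 11 (B)
Reading remainders bottom-up:
= 0xB7E2


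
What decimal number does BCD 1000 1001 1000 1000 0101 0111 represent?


Each 4-bit group → digit:
  1000 → 8
  1001 → 9
  1000 → 8
  1000 → 8
  0101 → 5
  0111 → 7
= 898857


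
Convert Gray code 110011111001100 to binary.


Gray code: 110011111001100
MSB stays the same: 1
Each subsequent bit = prev_binary XOR current_gray:
  B[1] = 1 XOR 1 = 0
  B[2] = 0 XOR 0 = 0
  B[3] = 0 XOR 0 = 0
  B[4] = 0 XOR 1 = 1
  B[5] = 1 XOR 1 = 0
  B[6] = 0 XOR 1 = 1
  B[7] = 1 XOR 1 = 0
  B[8] = 0 XOR 1 = 1
  B[9] = 1 XOR 0 = 1
  B[10] = 1 XOR 0 = 1
  B[11] = 1 XOR 1 = 0
  B[12] = 0 XOR 1 = 1
  B[13] = 1 XOR 0 = 1
  B[14] = 1 XOR 0 = 1
= 100010101110111 (17783 decimal)


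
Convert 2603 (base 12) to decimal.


Positional values (base 12):
  3 × 12^0 = 3 × 1 = 3
  0 × 12^1 = 0 × 12 = 0
  6 × 12^2 = 6 × 144 = 864
  2 × 12^3 = 2 × 1728 = 3456
Sum = 3 + 0 + 864 + 3456
= 4323


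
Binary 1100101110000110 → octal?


Group into 3-bit groups: 001100101110000110
  001 = 1
  100 = 4
  101 = 5
  110 = 6
  000 = 0
  110 = 6
= 0o145606


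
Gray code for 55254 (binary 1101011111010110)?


Binary: 1101011111010110
Gray code: G = B XOR (B >> 1)
B >> 1 = 0110101111101011
1101011111010110 XOR 0110101111101011:
  1 XOR 0 = 1
  1 XOR 1 = 0
  0 XOR 1 = 1
  1 XOR 0 = 1
  0 XOR 1 = 1
  1 XOR 0 = 1
  1 XOR 1 = 0
  1 XOR 1 = 0
  1 XOR 1 = 0
  1 XOR 1 = 0
  0 XOR 1 = 1
  1 XOR 0 = 1
  0 XOR 1 = 1
  1 XOR 0 = 1
  1 XOR 1 = 0
  0 XOR 1 = 1
= 1011110000111101


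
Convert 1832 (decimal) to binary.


Divide by 2 repeatedly:
1832 ÷ 2 = 916 remainder 0
916 ÷ 2 = 458 remainder 0
458 ÷ 2 = 229 remainder 0
229 ÷ 2 = 114 remainder 1
114 ÷ 2 = 57 remainder 0
57 ÷ 2 = 28 remainder 1
28 ÷ 2 = 14 remainder 0
14 ÷ 2 = 7 remainder 0
7 ÷ 2 = 3 remainder 1
3 ÷ 2 = 1 remainder 1
1 ÷ 2 = 0 remainder 1
Reading remainders bottom-up:
= 11100101000


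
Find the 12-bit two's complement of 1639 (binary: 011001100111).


Original: 011001100111
Step 1 - Invert all bits: 100110011000
Step 2 - Add 1: 100110011000 + 1
= 100110011001 (represents -1639)


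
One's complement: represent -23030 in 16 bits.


Original: 0101100111110110
Invert all bits:
  bit 0: 0 → 1
  bit 1: 1 → 0
  bit 2: 0 → 1
  bit 3: 1 → 0
  bit 4: 1 → 0
  bit 5: 0 → 1
  bit 6: 0 → 1
  bit 7: 1 → 0
  bit 8: 1 → 0
  bit 9: 1 → 0
  bit 10: 1 → 0
  bit 11: 1 → 0
  bit 12: 0 → 1
  bit 13: 1 → 0
  bit 14: 1 → 0
  bit 15: 0 → 1
= 1010011000001001


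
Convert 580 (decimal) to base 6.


Divide by 6 repeatedly:
580 ÷ 6 = 96 remainder 4
96 ÷ 6 = 16 remainder 0
16 ÷ 6 = 2 remainder 4
2 ÷ 6 = 0 remainder 2
Reading remainders bottom-up:
= 2404


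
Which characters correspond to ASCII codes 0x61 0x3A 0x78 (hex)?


Codes (hex): 0x61 0x3A 0x78
Per-code ASCII lookup:
  0x61 = 97  (range 97-122: lowercase, 97 - 97 = 0) → 'a'
  0x3A = 58  (special character) → ':'
  0x78 = 120  (range 97-122: lowercase, 120 - 97 = 23) → 'x'
= 'a:x'


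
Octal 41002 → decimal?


Positional values:
Position 0: 2 × 8^0 = 2
Position 1: 0 × 8^1 = 0
Position 2: 0 × 8^2 = 0
Position 3: 1 × 8^3 = 512
Position 4: 4 × 8^4 = 16384
Sum = 2 + 0 + 0 + 512 + 16384
= 16898


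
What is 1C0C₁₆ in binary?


Each hex digit → 4 binary bits:
  1 = 0001
  C = 1100
  0 = 0000
  C = 1100
Concatenate: 0001 1100 0000 1100
= 0001110000001100


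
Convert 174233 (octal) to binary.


Each octal digit → 3 binary bits:
  1 = 001
  7 = 111
  4 = 100
  2 = 010
  3 = 011
  3 = 011
Concatenate: 001 111 100 010 011 011
= 001111100010011011


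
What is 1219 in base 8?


Divide by 8 repeatedly:
1219 ÷ 8 = 152 remainder 3
152 ÷ 8 = 19 remainder 0
19 ÷ 8 = 2 remainder 3
2 ÷ 8 = 0 remainder 2
Reading remainders bottom-up:
= 0o2303


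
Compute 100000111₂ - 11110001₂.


Align and subtract column by column (LSB to MSB, borrowing when needed):
  100000111
- 011110001
  ---------
  col 0: (1 - 0 borrow-in) - 1 → 1 - 1 = 0, borrow out 0
  col 1: (1 - 0 borrow-in) - 0 → 1 - 0 = 1, borrow out 0
  col 2: (1 - 0 borrow-in) - 0 → 1 - 0 = 1, borrow out 0
  col 3: (0 - 0 borrow-in) - 0 → 0 - 0 = 0, borrow out 0
  col 4: (0 - 0 borrow-in) - 1 → borrow from next column: (0+2) - 1 = 1, borrow out 1
  col 5: (0 - 1 borrow-in) - 1 → borrow from next column: (-1+2) - 1 = 0, borrow out 1
  col 6: (0 - 1 borrow-in) - 1 → borrow from next column: (-1+2) - 1 = 0, borrow out 1
  col 7: (0 - 1 borrow-in) - 1 → borrow from next column: (-1+2) - 1 = 0, borrow out 1
  col 8: (1 - 1 borrow-in) - 0 → 0 - 0 = 0, borrow out 0
Reading bits MSB→LSB: 000010110
Strip leading zeros: 10110
= 10110


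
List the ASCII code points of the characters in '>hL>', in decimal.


String: '>hL>'  (4 characters)
Per-character ASCII lookup:
  '>': special character: '>' = 62
  'h': lowercase starts at 97: 'h' = 97 + 7 = 104
  'L': uppercase starts at 65: 'L' = 65 + 11 = 76
  '>': special character: '>' = 62
= 62 104 76 62


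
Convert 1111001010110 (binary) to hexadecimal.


Group into 4-bit nibbles: 0001111001010110
  0001 = 1
  1110 = E
  0101 = 5
  0110 = 6
= 0x1E56


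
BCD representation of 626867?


Each digit → 4-bit binary:
  6 → 0110
  2 → 0010
  6 → 0110
  8 → 1000
  6 → 0110
  7 → 0111
= 0110 0010 0110 1000 0110 0111


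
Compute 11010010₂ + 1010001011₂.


Align and add column by column (LSB to MSB, carry propagating):
  00011010010
+ 01010001011
  -----------
  col 0: 0 + 1 + 0 (carry in) = 1 → bit 1, carry out 0
  col 1: 1 + 1 + 0 (carry in) = 2 → bit 0, carry out 1
  col 2: 0 + 0 + 1 (carry in) = 1 → bit 1, carry out 0
  col 3: 0 + 1 + 0 (carry in) = 1 → bit 1, carry out 0
  col 4: 1 + 0 + 0 (carry in) = 1 → bit 1, carry out 0
  col 5: 0 + 0 + 0 (carry in) = 0 → bit 0, carry out 0
  col 6: 1 + 0 + 0 (carry in) = 1 → bit 1, carry out 0
  col 7: 1 + 1 + 0 (carry in) = 2 → bit 0, carry out 1
  col 8: 0 + 0 + 1 (carry in) = 1 → bit 1, carry out 0
  col 9: 0 + 1 + 0 (carry in) = 1 → bit 1, carry out 0
  col 10: 0 + 0 + 0 (carry in) = 0 → bit 0, carry out 0
Reading bits MSB→LSB: 01101011101
Strip leading zeros: 1101011101
= 1101011101


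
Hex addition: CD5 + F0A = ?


Align and add column by column (LSB to MSB, each column mod 16 with carry):
  0CD5
+ 0F0A
  ----
  col 0: 5(5) + A(10) + 0 (carry in) = 15 → F(15), carry out 0
  col 1: D(13) + 0(0) + 0 (carry in) = 13 → D(13), carry out 0
  col 2: C(12) + F(15) + 0 (carry in) = 27 → B(11), carry out 1
  col 3: 0(0) + 0(0) + 1 (carry in) = 1 → 1(1), carry out 0
Reading digits MSB→LSB: 1BDF
Strip leading zeros: 1BDF
= 0x1BDF


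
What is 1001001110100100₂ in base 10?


Positional values:
Bit 2: 1 × 2^2 = 4
Bit 5: 1 × 2^5 = 32
Bit 7: 1 × 2^7 = 128
Bit 8: 1 × 2^8 = 256
Bit 9: 1 × 2^9 = 512
Bit 12: 1 × 2^12 = 4096
Bit 15: 1 × 2^15 = 32768
Sum = 4 + 32 + 128 + 256 + 512 + 4096 + 32768
= 37796


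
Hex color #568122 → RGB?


Hex: #568122
R = 56₁₆ = 86
G = 81₁₆ = 129
B = 22₁₆ = 34
= RGB(86, 129, 34)


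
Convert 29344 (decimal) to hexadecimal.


Divide by 16 repeatedly:
29344 ÷ 16 = 1834 remainder 0 (0)
1834 ÷ 16 = 114 remainder 10 (A)
114 ÷ 16 = 7 remainder 2 (2)
7 ÷ 16 = 0 remainder 7 (7)
Reading remainders bottom-up:
= 0x72A0


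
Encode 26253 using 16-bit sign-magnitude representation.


Sign bit: 0 (positive)
Magnitude: 26253 = 110011010001101
= 0110011010001101


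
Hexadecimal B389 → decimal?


Positional values:
Position 0: 9 × 16^0 = 9 × 1 = 9
Position 1: 8 × 16^1 = 8 × 16 = 128
Position 2: 3 × 16^2 = 3 × 256 = 768
Position 3: B × 16^3 = 11 × 4096 = 45056
Sum = 9 + 128 + 768 + 45056
= 45961


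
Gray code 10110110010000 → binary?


Gray code: 10110110010000
MSB stays the same: 1
Each subsequent bit = prev_binary XOR current_gray:
  B[1] = 1 XOR 0 = 1
  B[2] = 1 XOR 1 = 0
  B[3] = 0 XOR 1 = 1
  B[4] = 1 XOR 0 = 1
  B[5] = 1 XOR 1 = 0
  B[6] = 0 XOR 1 = 1
  B[7] = 1 XOR 0 = 1
  B[8] = 1 XOR 0 = 1
  B[9] = 1 XOR 1 = 0
  B[10] = 0 XOR 0 = 0
  B[11] = 0 XOR 0 = 0
  B[12] = 0 XOR 0 = 0
  B[13] = 0 XOR 0 = 0
= 11011011100000 (14048 decimal)


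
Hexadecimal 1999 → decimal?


Positional values:
Position 0: 9 × 16^0 = 9 × 1 = 9
Position 1: 9 × 16^1 = 9 × 16 = 144
Position 2: 9 × 16^2 = 9 × 256 = 2304
Position 3: 1 × 16^3 = 1 × 4096 = 4096
Sum = 9 + 144 + 2304 + 4096
= 6553


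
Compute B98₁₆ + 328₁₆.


Align and add column by column (LSB to MSB, each column mod 16 with carry):
  0B98
+ 0328
  ----
  col 0: 8(8) + 8(8) + 0 (carry in) = 16 → 0(0), carry out 1
  col 1: 9(9) + 2(2) + 1 (carry in) = 12 → C(12), carry out 0
  col 2: B(11) + 3(3) + 0 (carry in) = 14 → E(14), carry out 0
  col 3: 0(0) + 0(0) + 0 (carry in) = 0 → 0(0), carry out 0
Reading digits MSB→LSB: 0EC0
Strip leading zeros: EC0
= 0xEC0


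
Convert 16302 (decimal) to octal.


Divide by 8 repeatedly:
16302 ÷ 8 = 2037 remainder 6
2037 ÷ 8 = 254 remainder 5
254 ÷ 8 = 31 remainder 6
31 ÷ 8 = 3 remainder 7
3 ÷ 8 = 0 remainder 3
Reading remainders bottom-up:
= 0o37656


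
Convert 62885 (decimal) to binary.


Divide by 2 repeatedly:
62885 ÷ 2 = 31442 remainder 1
31442 ÷ 2 = 15721 remainder 0
15721 ÷ 2 = 7860 remainder 1
7860 ÷ 2 = 3930 remainder 0
3930 ÷ 2 = 1965 remainder 0
1965 ÷ 2 = 982 remainder 1
982 ÷ 2 = 491 remainder 0
491 ÷ 2 = 245 remainder 1
245 ÷ 2 = 122 remainder 1
122 ÷ 2 = 61 remainder 0
61 ÷ 2 = 30 remainder 1
30 ÷ 2 = 15 remainder 0
15 ÷ 2 = 7 remainder 1
7 ÷ 2 = 3 remainder 1
3 ÷ 2 = 1 remainder 1
1 ÷ 2 = 0 remainder 1
Reading remainders bottom-up:
= 1111010110100101


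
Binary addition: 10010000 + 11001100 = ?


Align and add column by column (LSB to MSB, carry propagating):
  010010000
+ 011001100
  ---------
  col 0: 0 + 0 + 0 (carry in) = 0 → bit 0, carry out 0
  col 1: 0 + 0 + 0 (carry in) = 0 → bit 0, carry out 0
  col 2: 0 + 1 + 0 (carry in) = 1 → bit 1, carry out 0
  col 3: 0 + 1 + 0 (carry in) = 1 → bit 1, carry out 0
  col 4: 1 + 0 + 0 (carry in) = 1 → bit 1, carry out 0
  col 5: 0 + 0 + 0 (carry in) = 0 → bit 0, carry out 0
  col 6: 0 + 1 + 0 (carry in) = 1 → bit 1, carry out 0
  col 7: 1 + 1 + 0 (carry in) = 2 → bit 0, carry out 1
  col 8: 0 + 0 + 1 (carry in) = 1 → bit 1, carry out 0
Reading bits MSB→LSB: 101011100
Strip leading zeros: 101011100
= 101011100


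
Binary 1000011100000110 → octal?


Group into 3-bit groups: 001000011100000110
  001 = 1
  000 = 0
  011 = 3
  100 = 4
  000 = 0
  110 = 6
= 0o103406


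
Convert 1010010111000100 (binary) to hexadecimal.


Group into 4-bit nibbles: 1010010111000100
  1010 = A
  0101 = 5
  1100 = C
  0100 = 4
= 0xA5C4


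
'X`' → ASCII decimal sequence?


String: 'X`'  (2 characters)
Per-character ASCII lookup:
  'X': uppercase starts at 65: 'X' = 65 + 23 = 88
  '`': special character: '`' = 96
= 88 96


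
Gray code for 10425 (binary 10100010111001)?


Binary: 10100010111001
Gray code: G = B XOR (B >> 1)
B >> 1 = 01010001011100
10100010111001 XOR 01010001011100:
  1 XOR 0 = 1
  0 XOR 1 = 1
  1 XOR 0 = 1
  0 XOR 1 = 1
  0 XOR 0 = 0
  0 XOR 0 = 0
  1 XOR 0 = 1
  0 XOR 1 = 1
  1 XOR 0 = 1
  1 XOR 1 = 0
  1 XOR 1 = 0
  0 XOR 1 = 1
  0 XOR 0 = 0
  1 XOR 0 = 1
= 11110011100101


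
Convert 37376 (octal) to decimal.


Positional values:
Position 0: 6 × 8^0 = 6
Position 1: 7 × 8^1 = 56
Position 2: 3 × 8^2 = 192
Position 3: 7 × 8^3 = 3584
Position 4: 3 × 8^4 = 12288
Sum = 6 + 56 + 192 + 3584 + 12288
= 16126


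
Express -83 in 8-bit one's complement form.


Original: 01010011
Invert all bits:
  bit 0: 0 → 1
  bit 1: 1 → 0
  bit 2: 0 → 1
  bit 3: 1 → 0
  bit 4: 0 → 1
  bit 5: 0 → 1
  bit 6: 1 → 0
  bit 7: 1 → 0
= 10101100


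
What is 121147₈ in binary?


Each octal digit → 3 binary bits:
  1 = 001
  2 = 010
  1 = 001
  1 = 001
  4 = 100
  7 = 111
Concatenate: 001 010 001 001 100 111
= 001010001001100111


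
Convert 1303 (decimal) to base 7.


Divide by 7 repeatedly:
1303 ÷ 7 = 186 remainder 1
186 ÷ 7 = 26 remainder 4
26 ÷ 7 = 3 remainder 5
3 ÷ 7 = 0 remainder 3
Reading remainders bottom-up:
= 3541


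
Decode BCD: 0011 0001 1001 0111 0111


Each 4-bit group → digit:
  0011 → 3
  0001 → 1
  1001 → 9
  0111 → 7
  0111 → 7
= 31977


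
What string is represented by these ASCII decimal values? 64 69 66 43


Codes (decimal): 64 69 66 43
Per-code ASCII lookup:
  64  (special character) → '@'
  69  (range 65-90: uppercase, 69 - 65 = 4) → 'E'
  66  (range 65-90: uppercase, 66 - 65 = 1) → 'B'
  43  (special character) → '+'
= '@EB+'


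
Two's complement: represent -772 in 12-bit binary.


Original: 001100000100
Step 1 - Invert all bits: 110011111011
Step 2 - Add 1: 110011111011 + 1
= 110011111100 (represents -772)


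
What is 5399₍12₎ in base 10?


Positional values (base 12):
  9 × 12^0 = 9 × 1 = 9
  9 × 12^1 = 9 × 12 = 108
  3 × 12^2 = 3 × 144 = 432
  5 × 12^3 = 5 × 1728 = 8640
Sum = 9 + 108 + 432 + 8640
= 9189


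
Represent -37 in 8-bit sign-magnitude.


Sign bit: 1 (negative)
Magnitude: 37 = 0100101
= 10100101


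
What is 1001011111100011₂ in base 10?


Positional values:
Bit 0: 1 × 2^0 = 1
Bit 1: 1 × 2^1 = 2
Bit 5: 1 × 2^5 = 32
Bit 6: 1 × 2^6 = 64
Bit 7: 1 × 2^7 = 128
Bit 8: 1 × 2^8 = 256
Bit 9: 1 × 2^9 = 512
Bit 10: 1 × 2^10 = 1024
Bit 12: 1 × 2^12 = 4096
Bit 15: 1 × 2^15 = 32768
Sum = 1 + 2 + 32 + 64 + 128 + 256 + 512 + 1024 + 4096 + 32768
= 38883


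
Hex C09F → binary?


Each hex digit → 4 binary bits:
  C = 1100
  0 = 0000
  9 = 1001
  F = 1111
Concatenate: 1100 0000 1001 1111
= 1100000010011111


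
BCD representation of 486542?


Each digit → 4-bit binary:
  4 → 0100
  8 → 1000
  6 → 0110
  5 → 0101
  4 → 0100
  2 → 0010
= 0100 1000 0110 0101 0100 0010


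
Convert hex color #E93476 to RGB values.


Hex: #E93476
R = E9₁₆ = 233
G = 34₁₆ = 52
B = 76₁₆ = 118
= RGB(233, 52, 118)


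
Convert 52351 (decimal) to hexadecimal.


Divide by 16 repeatedly:
52351 ÷ 16 = 3271 remainder 15 (F)
3271 ÷ 16 = 204 remainder 7 (7)
204 ÷ 16 = 12 remainder 12 (C)
12 ÷ 16 = 0 remainder 12 (C)
Reading remainders bottom-up:
= 0xCC7F


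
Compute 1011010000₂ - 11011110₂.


Align and subtract column by column (LSB to MSB, borrowing when needed):
  1011010000
- 0011011110
  ----------
  col 0: (0 - 0 borrow-in) - 0 → 0 - 0 = 0, borrow out 0
  col 1: (0 - 0 borrow-in) - 1 → borrow from next column: (0+2) - 1 = 1, borrow out 1
  col 2: (0 - 1 borrow-in) - 1 → borrow from next column: (-1+2) - 1 = 0, borrow out 1
  col 3: (0 - 1 borrow-in) - 1 → borrow from next column: (-1+2) - 1 = 0, borrow out 1
  col 4: (1 - 1 borrow-in) - 1 → borrow from next column: (0+2) - 1 = 1, borrow out 1
  col 5: (0 - 1 borrow-in) - 0 → borrow from next column: (-1+2) - 0 = 1, borrow out 1
  col 6: (1 - 1 borrow-in) - 1 → borrow from next column: (0+2) - 1 = 1, borrow out 1
  col 7: (1 - 1 borrow-in) - 1 → borrow from next column: (0+2) - 1 = 1, borrow out 1
  col 8: (0 - 1 borrow-in) - 0 → borrow from next column: (-1+2) - 0 = 1, borrow out 1
  col 9: (1 - 1 borrow-in) - 0 → 0 - 0 = 0, borrow out 0
Reading bits MSB→LSB: 0111110010
Strip leading zeros: 111110010
= 111110010


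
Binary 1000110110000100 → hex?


Group into 4-bit nibbles: 1000110110000100
  1000 = 8
  1101 = D
  1000 = 8
  0100 = 4
= 0x8D84


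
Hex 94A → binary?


Each hex digit → 4 binary bits:
  9 = 1001
  4 = 0100
  A = 1010
Concatenate: 1001 0100 1010
= 100101001010


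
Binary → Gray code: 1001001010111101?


Binary: 1001001010111101
Gray code: G = B XOR (B >> 1)
B >> 1 = 0100100101011110
1001001010111101 XOR 0100100101011110:
  1 XOR 0 = 1
  0 XOR 1 = 1
  0 XOR 0 = 0
  1 XOR 0 = 1
  0 XOR 1 = 1
  0 XOR 0 = 0
  1 XOR 0 = 1
  0 XOR 1 = 1
  1 XOR 0 = 1
  0 XOR 1 = 1
  1 XOR 0 = 1
  1 XOR 1 = 0
  1 XOR 1 = 0
  1 XOR 1 = 0
  0 XOR 1 = 1
  1 XOR 0 = 1
= 1101101111100011


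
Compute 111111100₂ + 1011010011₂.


Align and add column by column (LSB to MSB, carry propagating):
  00111111100
+ 01011010011
  -----------
  col 0: 0 + 1 + 0 (carry in) = 1 → bit 1, carry out 0
  col 1: 0 + 1 + 0 (carry in) = 1 → bit 1, carry out 0
  col 2: 1 + 0 + 0 (carry in) = 1 → bit 1, carry out 0
  col 3: 1 + 0 + 0 (carry in) = 1 → bit 1, carry out 0
  col 4: 1 + 1 + 0 (carry in) = 2 → bit 0, carry out 1
  col 5: 1 + 0 + 1 (carry in) = 2 → bit 0, carry out 1
  col 6: 1 + 1 + 1 (carry in) = 3 → bit 1, carry out 1
  col 7: 1 + 1 + 1 (carry in) = 3 → bit 1, carry out 1
  col 8: 1 + 0 + 1 (carry in) = 2 → bit 0, carry out 1
  col 9: 0 + 1 + 1 (carry in) = 2 → bit 0, carry out 1
  col 10: 0 + 0 + 1 (carry in) = 1 → bit 1, carry out 0
Reading bits MSB→LSB: 10011001111
Strip leading zeros: 10011001111
= 10011001111


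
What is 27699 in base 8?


Divide by 8 repeatedly:
27699 ÷ 8 = 3462 remainder 3
3462 ÷ 8 = 432 remainder 6
432 ÷ 8 = 54 remainder 0
54 ÷ 8 = 6 remainder 6
6 ÷ 8 = 0 remainder 6
Reading remainders bottom-up:
= 0o66063


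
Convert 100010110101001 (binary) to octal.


Group into 3-bit groups: 100010110101001
  100 = 4
  010 = 2
  110 = 6
  101 = 5
  001 = 1
= 0o42651


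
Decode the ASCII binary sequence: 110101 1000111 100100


Codes (binary): 110101 1000111 100100
Per-code ASCII lookup:
  110101 = 53  (range 48-57: digits, 53 - 48 = 5) → '5'
  1000111 = 71  (range 65-90: uppercase, 71 - 65 = 6) → 'G'
  100100 = 36  (special character) → '$'
= '5G$'


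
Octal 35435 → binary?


Each octal digit → 3 binary bits:
  3 = 011
  5 = 101
  4 = 100
  3 = 011
  5 = 101
Concatenate: 011 101 100 011 101
= 011101100011101


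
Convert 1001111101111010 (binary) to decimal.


Positional values:
Bit 1: 1 × 2^1 = 2
Bit 3: 1 × 2^3 = 8
Bit 4: 1 × 2^4 = 16
Bit 5: 1 × 2^5 = 32
Bit 6: 1 × 2^6 = 64
Bit 8: 1 × 2^8 = 256
Bit 9: 1 × 2^9 = 512
Bit 10: 1 × 2^10 = 1024
Bit 11: 1 × 2^11 = 2048
Bit 12: 1 × 2^12 = 4096
Bit 15: 1 × 2^15 = 32768
Sum = 2 + 8 + 16 + 32 + 64 + 256 + 512 + 1024 + 2048 + 4096 + 32768
= 40826


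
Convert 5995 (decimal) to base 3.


Divide by 3 repeatedly:
5995 ÷ 3 = 1998 remainder 1
1998 ÷ 3 = 666 remainder 0
666 ÷ 3 = 222 remainder 0
222 ÷ 3 = 74 remainder 0
74 ÷ 3 = 24 remainder 2
24 ÷ 3 = 8 remainder 0
8 ÷ 3 = 2 remainder 2
2 ÷ 3 = 0 remainder 2
Reading remainders bottom-up:
= 22020001


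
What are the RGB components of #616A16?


Hex: #616A16
R = 61₁₆ = 97
G = 6A₁₆ = 106
B = 16₁₆ = 22
= RGB(97, 106, 22)


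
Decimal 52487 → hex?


Divide by 16 repeatedly:
52487 ÷ 16 = 3280 remainder 7 (7)
3280 ÷ 16 = 205 remainder 0 (0)
205 ÷ 16 = 12 remainder 13 (D)
12 ÷ 16 = 0 remainder 12 (C)
Reading remainders bottom-up:
= 0xCD07


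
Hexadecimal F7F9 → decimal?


Positional values:
Position 0: 9 × 16^0 = 9 × 1 = 9
Position 1: F × 16^1 = 15 × 16 = 240
Position 2: 7 × 16^2 = 7 × 256 = 1792
Position 3: F × 16^3 = 15 × 4096 = 61440
Sum = 9 + 240 + 1792 + 61440
= 63481


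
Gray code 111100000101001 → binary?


Gray code: 111100000101001
MSB stays the same: 1
Each subsequent bit = prev_binary XOR current_gray:
  B[1] = 1 XOR 1 = 0
  B[2] = 0 XOR 1 = 1
  B[3] = 1 XOR 1 = 0
  B[4] = 0 XOR 0 = 0
  B[5] = 0 XOR 0 = 0
  B[6] = 0 XOR 0 = 0
  B[7] = 0 XOR 0 = 0
  B[8] = 0 XOR 0 = 0
  B[9] = 0 XOR 1 = 1
  B[10] = 1 XOR 0 = 1
  B[11] = 1 XOR 1 = 0
  B[12] = 0 XOR 0 = 0
  B[13] = 0 XOR 0 = 0
  B[14] = 0 XOR 1 = 1
= 101000000110001 (20529 decimal)


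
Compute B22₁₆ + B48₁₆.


Align and add column by column (LSB to MSB, each column mod 16 with carry):
  0B22
+ 0B48
  ----
  col 0: 2(2) + 8(8) + 0 (carry in) = 10 → A(10), carry out 0
  col 1: 2(2) + 4(4) + 0 (carry in) = 6 → 6(6), carry out 0
  col 2: B(11) + B(11) + 0 (carry in) = 22 → 6(6), carry out 1
  col 3: 0(0) + 0(0) + 1 (carry in) = 1 → 1(1), carry out 0
Reading digits MSB→LSB: 166A
Strip leading zeros: 166A
= 0x166A


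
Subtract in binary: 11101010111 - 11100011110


Align and subtract column by column (LSB to MSB, borrowing when needed):
  11101010111
- 11100011110
  -----------
  col 0: (1 - 0 borrow-in) - 0 → 1 - 0 = 1, borrow out 0
  col 1: (1 - 0 borrow-in) - 1 → 1 - 1 = 0, borrow out 0
  col 2: (1 - 0 borrow-in) - 1 → 1 - 1 = 0, borrow out 0
  col 3: (0 - 0 borrow-in) - 1 → borrow from next column: (0+2) - 1 = 1, borrow out 1
  col 4: (1 - 1 borrow-in) - 1 → borrow from next column: (0+2) - 1 = 1, borrow out 1
  col 5: (0 - 1 borrow-in) - 0 → borrow from next column: (-1+2) - 0 = 1, borrow out 1
  col 6: (1 - 1 borrow-in) - 0 → 0 - 0 = 0, borrow out 0
  col 7: (0 - 0 borrow-in) - 0 → 0 - 0 = 0, borrow out 0
  col 8: (1 - 0 borrow-in) - 1 → 1 - 1 = 0, borrow out 0
  col 9: (1 - 0 borrow-in) - 1 → 1 - 1 = 0, borrow out 0
  col 10: (1 - 0 borrow-in) - 1 → 1 - 1 = 0, borrow out 0
Reading bits MSB→LSB: 00000111001
Strip leading zeros: 111001
= 111001


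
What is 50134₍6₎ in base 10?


Positional values (base 6):
  4 × 6^0 = 4 × 1 = 4
  3 × 6^1 = 3 × 6 = 18
  1 × 6^2 = 1 × 36 = 36
  0 × 6^3 = 0 × 216 = 0
  5 × 6^4 = 5 × 1296 = 6480
Sum = 4 + 18 + 36 + 0 + 6480
= 6538


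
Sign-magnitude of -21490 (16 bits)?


Sign bit: 1 (negative)
Magnitude: 21490 = 101001111110010
= 1101001111110010


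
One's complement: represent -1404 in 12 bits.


Original: 010101111100
Invert all bits:
  bit 0: 0 → 1
  bit 1: 1 → 0
  bit 2: 0 → 1
  bit 3: 1 → 0
  bit 4: 0 → 1
  bit 5: 1 → 0
  bit 6: 1 → 0
  bit 7: 1 → 0
  bit 8: 1 → 0
  bit 9: 1 → 0
  bit 10: 0 → 1
  bit 11: 0 → 1
= 101010000011


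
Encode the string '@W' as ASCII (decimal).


String: '@W'  (2 characters)
Per-character ASCII lookup:
  '@': special character: '@' = 64
  'W': uppercase starts at 65: 'W' = 65 + 22 = 87
= 64 87


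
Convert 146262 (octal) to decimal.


Positional values:
Position 0: 2 × 8^0 = 2
Position 1: 6 × 8^1 = 48
Position 2: 2 × 8^2 = 128
Position 3: 6 × 8^3 = 3072
Position 4: 4 × 8^4 = 16384
Position 5: 1 × 8^5 = 32768
Sum = 2 + 48 + 128 + 3072 + 16384 + 32768
= 52402
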